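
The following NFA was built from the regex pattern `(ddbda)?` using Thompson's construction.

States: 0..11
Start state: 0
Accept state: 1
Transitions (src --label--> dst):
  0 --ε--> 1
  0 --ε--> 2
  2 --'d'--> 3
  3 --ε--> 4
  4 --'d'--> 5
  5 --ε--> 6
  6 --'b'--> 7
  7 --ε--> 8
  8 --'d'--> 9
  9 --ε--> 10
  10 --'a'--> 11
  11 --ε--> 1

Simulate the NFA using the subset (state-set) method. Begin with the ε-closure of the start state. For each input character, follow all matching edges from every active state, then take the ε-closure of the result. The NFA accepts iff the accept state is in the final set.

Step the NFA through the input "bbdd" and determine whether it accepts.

Answer: REJECT

Derivation:
start: ε-closure({0}) = {0,1,2}
'b' @ 1: {}  — state set empty
rest 'bdd' ignored (set empty)
after full input: {}  (accept=1 not in)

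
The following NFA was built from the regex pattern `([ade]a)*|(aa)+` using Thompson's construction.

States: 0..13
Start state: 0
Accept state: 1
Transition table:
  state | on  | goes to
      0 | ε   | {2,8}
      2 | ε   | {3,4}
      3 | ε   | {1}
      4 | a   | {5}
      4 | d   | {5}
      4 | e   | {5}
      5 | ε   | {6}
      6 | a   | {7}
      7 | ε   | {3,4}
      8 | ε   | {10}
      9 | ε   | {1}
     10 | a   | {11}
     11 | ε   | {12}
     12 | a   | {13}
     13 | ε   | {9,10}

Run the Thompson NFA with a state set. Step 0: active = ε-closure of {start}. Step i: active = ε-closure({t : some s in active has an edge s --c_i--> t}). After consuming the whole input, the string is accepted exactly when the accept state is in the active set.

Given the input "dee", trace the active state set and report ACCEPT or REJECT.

initial (ε-close {0}): {0,1,2,3,4,8,10}
'd' @ 1: {5,6}
'e' @ 2: {}  — dead — no transitions
rest 'e' ignored (set empty)
final: {}; accept 1 not in set

Answer: REJECT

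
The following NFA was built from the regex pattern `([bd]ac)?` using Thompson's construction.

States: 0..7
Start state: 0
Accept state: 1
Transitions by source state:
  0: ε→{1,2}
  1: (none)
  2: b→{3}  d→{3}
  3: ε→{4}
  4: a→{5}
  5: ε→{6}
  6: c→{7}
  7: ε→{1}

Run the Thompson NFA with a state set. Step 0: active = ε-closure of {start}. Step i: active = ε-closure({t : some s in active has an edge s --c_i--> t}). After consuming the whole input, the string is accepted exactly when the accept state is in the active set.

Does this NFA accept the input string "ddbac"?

S₀ = ε-closure({0}) = {0,1,2}
'd' @ 1: {3,4}
'd' @ 2: {}  — dead — no transitions
rest 'bac' ignored (set empty)
end set {} — state 1 not in

Answer: REJECT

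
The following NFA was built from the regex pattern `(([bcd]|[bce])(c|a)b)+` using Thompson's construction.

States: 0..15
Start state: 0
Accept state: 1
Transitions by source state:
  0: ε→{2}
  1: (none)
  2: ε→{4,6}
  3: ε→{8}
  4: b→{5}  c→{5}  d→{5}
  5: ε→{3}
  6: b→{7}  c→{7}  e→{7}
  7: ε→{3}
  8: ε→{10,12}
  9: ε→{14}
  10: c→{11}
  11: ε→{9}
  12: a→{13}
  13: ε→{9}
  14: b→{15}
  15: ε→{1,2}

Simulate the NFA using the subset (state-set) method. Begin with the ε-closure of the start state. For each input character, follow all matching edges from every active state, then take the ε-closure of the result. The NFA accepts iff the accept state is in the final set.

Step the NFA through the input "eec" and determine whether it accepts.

start: ε-closure({0}) = {0,2,4,6}
'e' @ 1: {3,7,8,10,12}
'e' @ 2: {}  — state set empty
rest 'c' ignored (set empty)
final: {}; accept 1 not in set

Answer: REJECT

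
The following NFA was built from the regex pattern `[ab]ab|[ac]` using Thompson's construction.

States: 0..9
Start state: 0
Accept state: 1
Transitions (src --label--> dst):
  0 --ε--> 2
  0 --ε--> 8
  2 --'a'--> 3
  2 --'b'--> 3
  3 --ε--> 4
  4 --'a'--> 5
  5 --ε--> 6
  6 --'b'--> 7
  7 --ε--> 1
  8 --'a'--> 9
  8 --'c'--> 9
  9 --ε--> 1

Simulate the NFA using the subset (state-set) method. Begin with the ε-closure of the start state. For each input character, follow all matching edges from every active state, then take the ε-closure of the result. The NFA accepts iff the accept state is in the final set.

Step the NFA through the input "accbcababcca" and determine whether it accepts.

Answer: REJECT

Derivation:
S₀ = ε-closure({0}) = {0,2,8}
'a' @ 1: {1,3,4,9}  (accept∈set)
'c' @ 2: {}  — state set empty
rest 'cbcababcca' ignored (set empty)
final: {}; accept 1 not in set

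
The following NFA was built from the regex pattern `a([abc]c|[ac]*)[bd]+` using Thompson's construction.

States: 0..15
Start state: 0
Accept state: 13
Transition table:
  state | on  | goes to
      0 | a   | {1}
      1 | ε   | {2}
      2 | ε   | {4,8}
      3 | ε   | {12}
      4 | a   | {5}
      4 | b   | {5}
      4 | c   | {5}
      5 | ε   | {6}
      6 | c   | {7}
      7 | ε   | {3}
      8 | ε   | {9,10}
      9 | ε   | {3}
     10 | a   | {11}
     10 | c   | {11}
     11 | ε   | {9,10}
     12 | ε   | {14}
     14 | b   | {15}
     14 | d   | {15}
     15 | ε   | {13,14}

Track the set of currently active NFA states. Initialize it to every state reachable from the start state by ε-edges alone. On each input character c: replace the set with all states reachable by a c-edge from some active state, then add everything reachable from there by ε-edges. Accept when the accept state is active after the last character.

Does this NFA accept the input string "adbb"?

S₀ = ε-closure({0}) = {0}
'a' @ 1: {1,2,3,4,8,9,10,12,14}
'd' @ 2: {13,14,15}  ✓accept
'b' @ 3: {13,14,15}  ✓accept
'b' @ 4: {13,14,15}  ✓accept
final: {13,14,15}; accept 13 in set

Answer: ACCEPT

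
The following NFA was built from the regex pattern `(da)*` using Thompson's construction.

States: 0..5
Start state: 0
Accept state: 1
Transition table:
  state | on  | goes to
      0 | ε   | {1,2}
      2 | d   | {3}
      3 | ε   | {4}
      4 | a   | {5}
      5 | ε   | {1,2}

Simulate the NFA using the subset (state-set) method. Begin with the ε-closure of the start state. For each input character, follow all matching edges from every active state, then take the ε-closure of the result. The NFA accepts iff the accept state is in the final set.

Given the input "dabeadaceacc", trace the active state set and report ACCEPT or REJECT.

Answer: REJECT

Trace:
initial (ε-close {0}): {0,1,2}
'd' @ 1: {3,4}
'a' @ 2: {1,2,5}  (accept∈set)
'b' @ 3: {}  — no active states
rest 'eadaceacc' ignored (set empty)
after full input: {}  (accept=1 not in)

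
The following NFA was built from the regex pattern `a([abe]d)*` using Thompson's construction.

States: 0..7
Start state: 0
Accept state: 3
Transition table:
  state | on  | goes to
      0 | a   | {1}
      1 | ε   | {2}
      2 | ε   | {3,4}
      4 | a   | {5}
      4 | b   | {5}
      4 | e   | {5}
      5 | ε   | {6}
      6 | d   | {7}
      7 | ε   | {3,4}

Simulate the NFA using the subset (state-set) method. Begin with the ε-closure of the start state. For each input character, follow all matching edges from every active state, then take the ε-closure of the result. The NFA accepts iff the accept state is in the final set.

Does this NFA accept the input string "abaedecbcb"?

start: ε-closure({0}) = {0}
'a' @ 1: {1,2,3,4}  [accepting]
'b' @ 2: {5,6}
'a' @ 3: {}  — no active states
rest 'edecbcb' ignored (set empty)
end set {} — state 3 not in

Answer: REJECT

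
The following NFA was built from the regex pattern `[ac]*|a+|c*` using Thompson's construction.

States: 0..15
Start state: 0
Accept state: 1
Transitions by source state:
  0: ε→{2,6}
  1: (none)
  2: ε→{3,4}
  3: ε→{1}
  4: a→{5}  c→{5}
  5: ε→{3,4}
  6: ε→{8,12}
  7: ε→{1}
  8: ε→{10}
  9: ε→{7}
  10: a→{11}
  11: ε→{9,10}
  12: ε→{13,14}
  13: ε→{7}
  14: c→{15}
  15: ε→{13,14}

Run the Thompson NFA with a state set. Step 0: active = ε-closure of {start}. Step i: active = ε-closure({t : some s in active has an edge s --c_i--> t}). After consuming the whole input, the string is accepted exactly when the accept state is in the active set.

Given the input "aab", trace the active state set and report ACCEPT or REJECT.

Answer: REJECT

Steps:
S₀ = ε-closure({0}) = {0,1,2,3,4,6,7,8,10,12,13,14}
'a' @ 1: {1,3,4,5,7,9,10,11}  [accepting]
'a' @ 2: {1,3,4,5,7,9,10,11}  [accepting]
'b' @ 3: {}  — no active states
final: {}; accept 1 not in set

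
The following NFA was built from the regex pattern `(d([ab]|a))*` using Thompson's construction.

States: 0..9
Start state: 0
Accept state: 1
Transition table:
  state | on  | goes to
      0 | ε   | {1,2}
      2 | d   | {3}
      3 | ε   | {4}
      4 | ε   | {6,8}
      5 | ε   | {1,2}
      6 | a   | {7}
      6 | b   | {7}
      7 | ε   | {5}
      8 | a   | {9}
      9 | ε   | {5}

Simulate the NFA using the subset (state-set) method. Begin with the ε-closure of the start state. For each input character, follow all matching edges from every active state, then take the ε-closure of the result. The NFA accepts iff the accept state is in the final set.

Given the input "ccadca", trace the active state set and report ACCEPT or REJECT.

initial (ε-close {0}): {0,1,2}
'c' @ 1: {}  — state set empty
rest 'cadca' ignored (set empty)
after full input: {}  (accept=1 not in)

Answer: REJECT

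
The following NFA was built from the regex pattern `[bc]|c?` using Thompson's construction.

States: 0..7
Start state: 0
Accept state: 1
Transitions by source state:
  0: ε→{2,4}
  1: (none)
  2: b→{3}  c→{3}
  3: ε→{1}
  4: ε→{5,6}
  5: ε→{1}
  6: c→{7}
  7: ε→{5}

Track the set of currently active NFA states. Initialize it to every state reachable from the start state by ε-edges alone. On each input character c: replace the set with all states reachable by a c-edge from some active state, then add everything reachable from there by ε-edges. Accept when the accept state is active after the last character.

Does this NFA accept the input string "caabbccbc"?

start: ε-closure({0}) = {0,1,2,4,5,6}
'c' @ 1: {1,3,5,7}  [accepting]
'a' @ 2: {}  — dead — no transitions
rest 'abbccbc' ignored (set empty)
end set {} — state 1 not in

Answer: REJECT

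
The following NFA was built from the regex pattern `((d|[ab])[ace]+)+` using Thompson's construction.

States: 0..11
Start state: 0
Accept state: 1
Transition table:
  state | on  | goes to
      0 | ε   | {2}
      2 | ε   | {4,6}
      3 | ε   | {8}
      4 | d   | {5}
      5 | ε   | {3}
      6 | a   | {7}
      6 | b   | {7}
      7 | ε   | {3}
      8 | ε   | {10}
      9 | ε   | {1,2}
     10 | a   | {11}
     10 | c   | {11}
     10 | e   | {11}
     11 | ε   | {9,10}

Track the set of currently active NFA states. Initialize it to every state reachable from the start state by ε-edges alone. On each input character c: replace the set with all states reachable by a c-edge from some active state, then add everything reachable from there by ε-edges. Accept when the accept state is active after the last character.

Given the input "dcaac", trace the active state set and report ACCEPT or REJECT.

start: ε-closure({0}) = {0,2,4,6}
'd' @ 1: {3,5,8,10}
'c' @ 2: {1,2,4,6,9,10,11}  [accepting]
'a' @ 3: {1,2,3,4,6,7,8,9,10,11}  [accepting]
'a' @ 4: {1,2,3,4,6,7,8,9,10,11}  [accepting]
'c' @ 5: {1,2,4,6,9,10,11}  [accepting]
end set {1,2,4,6,9,10,11} — state 1 in

Answer: ACCEPT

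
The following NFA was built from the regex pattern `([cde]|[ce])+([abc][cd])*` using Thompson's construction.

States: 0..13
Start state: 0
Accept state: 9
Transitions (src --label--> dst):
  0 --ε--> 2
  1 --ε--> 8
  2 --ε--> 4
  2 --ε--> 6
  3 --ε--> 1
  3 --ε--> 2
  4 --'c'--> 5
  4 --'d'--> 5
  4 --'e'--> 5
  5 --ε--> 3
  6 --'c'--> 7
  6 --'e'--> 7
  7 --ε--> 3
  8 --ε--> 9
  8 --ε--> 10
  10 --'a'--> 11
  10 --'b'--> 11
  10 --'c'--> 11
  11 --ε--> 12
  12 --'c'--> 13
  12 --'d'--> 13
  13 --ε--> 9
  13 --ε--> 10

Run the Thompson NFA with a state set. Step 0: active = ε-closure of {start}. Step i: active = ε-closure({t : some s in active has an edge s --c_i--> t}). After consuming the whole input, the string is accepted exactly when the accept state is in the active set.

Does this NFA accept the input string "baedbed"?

S₀ = ε-closure({0}) = {0,2,4,6}
'b' @ 1: {}  — no active states
rest 'aedbed' ignored (set empty)
final: {}; accept 9 not in set

Answer: REJECT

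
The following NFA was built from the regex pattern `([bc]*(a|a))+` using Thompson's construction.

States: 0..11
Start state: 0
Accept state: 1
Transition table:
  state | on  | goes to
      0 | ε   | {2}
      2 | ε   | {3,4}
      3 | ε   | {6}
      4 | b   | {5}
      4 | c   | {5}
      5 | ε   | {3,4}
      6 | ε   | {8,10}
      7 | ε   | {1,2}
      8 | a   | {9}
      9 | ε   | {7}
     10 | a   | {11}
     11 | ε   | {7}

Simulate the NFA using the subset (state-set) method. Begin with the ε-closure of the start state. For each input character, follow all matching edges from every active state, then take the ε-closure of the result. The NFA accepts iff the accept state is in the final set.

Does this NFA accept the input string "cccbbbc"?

initial (ε-close {0}): {0,2,3,4,6,8,10}
'c' @ 1: {3,4,5,6,8,10}
'c' @ 2: {3,4,5,6,8,10}
'c' @ 3: {3,4,5,6,8,10}
'b' @ 4: {3,4,5,6,8,10}
'b' @ 5: {3,4,5,6,8,10}
'b' @ 6: {3,4,5,6,8,10}
'c' @ 7: {3,4,5,6,8,10}
end set {3,4,5,6,8,10} — state 1 not in

Answer: REJECT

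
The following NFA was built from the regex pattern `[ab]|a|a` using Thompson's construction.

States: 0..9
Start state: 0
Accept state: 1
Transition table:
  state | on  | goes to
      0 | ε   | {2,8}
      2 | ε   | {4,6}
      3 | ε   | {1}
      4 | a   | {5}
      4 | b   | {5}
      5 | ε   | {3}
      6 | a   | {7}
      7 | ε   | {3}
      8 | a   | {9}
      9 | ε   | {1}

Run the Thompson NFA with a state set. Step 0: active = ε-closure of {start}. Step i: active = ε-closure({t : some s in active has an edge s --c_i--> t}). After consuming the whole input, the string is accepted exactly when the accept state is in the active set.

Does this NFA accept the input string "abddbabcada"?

initial (ε-close {0}): {0,2,4,6,8}
'a' @ 1: {1,3,5,7,9}  [accepting]
'b' @ 2: {}  — no active states
rest 'ddbabcada' ignored (set empty)
final: {}; accept 1 not in set

Answer: REJECT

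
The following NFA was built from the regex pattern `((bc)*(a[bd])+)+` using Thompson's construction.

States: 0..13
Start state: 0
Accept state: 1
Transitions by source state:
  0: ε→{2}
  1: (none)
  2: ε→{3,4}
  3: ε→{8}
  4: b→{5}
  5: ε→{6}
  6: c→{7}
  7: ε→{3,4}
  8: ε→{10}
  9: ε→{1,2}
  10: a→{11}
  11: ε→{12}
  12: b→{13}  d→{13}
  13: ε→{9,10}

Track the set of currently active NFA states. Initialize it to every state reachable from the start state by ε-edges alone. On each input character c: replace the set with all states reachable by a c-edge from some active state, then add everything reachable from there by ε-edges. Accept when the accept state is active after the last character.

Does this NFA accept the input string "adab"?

Answer: ACCEPT

Steps:
start: ε-closure({0}) = {0,2,3,4,8,10}
'a' @ 1: {11,12}
'd' @ 2: {1,2,3,4,8,9,10,13}  (accept∈set)
'a' @ 3: {11,12}
'b' @ 4: {1,2,3,4,8,9,10,13}  (accept∈set)
after full input: {1,2,3,4,8,9,10,13}  (accept=1 in)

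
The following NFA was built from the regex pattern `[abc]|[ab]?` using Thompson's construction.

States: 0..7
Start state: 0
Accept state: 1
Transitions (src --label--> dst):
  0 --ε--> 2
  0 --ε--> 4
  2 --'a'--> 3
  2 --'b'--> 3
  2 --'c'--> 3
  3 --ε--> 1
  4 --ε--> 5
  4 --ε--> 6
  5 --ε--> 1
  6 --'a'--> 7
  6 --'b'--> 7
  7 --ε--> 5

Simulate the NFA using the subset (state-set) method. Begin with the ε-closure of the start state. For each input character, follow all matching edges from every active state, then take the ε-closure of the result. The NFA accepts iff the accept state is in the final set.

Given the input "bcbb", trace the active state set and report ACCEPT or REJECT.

Answer: REJECT

Derivation:
S₀ = ε-closure({0}) = {0,1,2,4,5,6}
'b' @ 1: {1,3,5,7}  [accepting]
'c' @ 2: {}  — dead — no transitions
rest 'bb' ignored (set empty)
after full input: {}  (accept=1 not in)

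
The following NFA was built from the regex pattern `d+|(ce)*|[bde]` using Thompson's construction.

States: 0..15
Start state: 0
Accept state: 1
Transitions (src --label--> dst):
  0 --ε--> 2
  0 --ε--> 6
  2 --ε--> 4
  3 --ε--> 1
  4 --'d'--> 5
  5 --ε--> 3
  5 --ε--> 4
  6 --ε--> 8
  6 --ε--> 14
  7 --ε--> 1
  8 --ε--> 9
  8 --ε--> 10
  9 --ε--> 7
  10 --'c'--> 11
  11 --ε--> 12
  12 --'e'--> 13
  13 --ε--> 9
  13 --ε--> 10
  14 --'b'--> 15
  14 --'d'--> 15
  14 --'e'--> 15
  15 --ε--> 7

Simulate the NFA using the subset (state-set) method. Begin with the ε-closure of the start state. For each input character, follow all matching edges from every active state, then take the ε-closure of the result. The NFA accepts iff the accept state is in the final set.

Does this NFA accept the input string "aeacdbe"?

Answer: REJECT

Trace:
start: ε-closure({0}) = {0,1,2,4,6,7,8,9,10,14}
'a' @ 1: {}  — no active states
rest 'eacdbe' ignored (set empty)
after full input: {}  (accept=1 not in)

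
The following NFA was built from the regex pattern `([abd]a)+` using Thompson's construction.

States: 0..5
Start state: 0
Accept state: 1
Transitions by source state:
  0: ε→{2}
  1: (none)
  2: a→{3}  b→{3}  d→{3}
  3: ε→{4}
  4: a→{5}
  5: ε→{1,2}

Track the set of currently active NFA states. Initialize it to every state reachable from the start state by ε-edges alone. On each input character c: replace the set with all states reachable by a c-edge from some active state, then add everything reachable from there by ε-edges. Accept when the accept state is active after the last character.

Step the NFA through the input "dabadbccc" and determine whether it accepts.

Answer: REJECT

Derivation:
start: ε-closure({0}) = {0,2}
'd' @ 1: {3,4}
'a' @ 2: {1,2,5}  [accepting]
'b' @ 3: {3,4}
'a' @ 4: {1,2,5}  [accepting]
'd' @ 5: {3,4}
'b' @ 6: {}  — state set empty
rest 'ccc' ignored (set empty)
final: {}; accept 1 not in set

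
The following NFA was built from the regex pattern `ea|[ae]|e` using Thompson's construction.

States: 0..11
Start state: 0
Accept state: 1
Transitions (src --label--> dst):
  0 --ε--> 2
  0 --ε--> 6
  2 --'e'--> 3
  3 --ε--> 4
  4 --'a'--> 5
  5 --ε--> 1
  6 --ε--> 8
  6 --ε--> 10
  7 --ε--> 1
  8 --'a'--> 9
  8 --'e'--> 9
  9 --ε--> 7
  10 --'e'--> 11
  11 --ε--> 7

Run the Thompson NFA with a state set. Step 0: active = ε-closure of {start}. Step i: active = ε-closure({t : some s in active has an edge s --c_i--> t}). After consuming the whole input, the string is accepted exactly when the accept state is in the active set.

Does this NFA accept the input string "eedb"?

S₀ = ε-closure({0}) = {0,2,6,8,10}
'e' @ 1: {1,3,4,7,9,11}  (accept∈set)
'e' @ 2: {}  — no active states
rest 'db' ignored (set empty)
final: {}; accept 1 not in set

Answer: REJECT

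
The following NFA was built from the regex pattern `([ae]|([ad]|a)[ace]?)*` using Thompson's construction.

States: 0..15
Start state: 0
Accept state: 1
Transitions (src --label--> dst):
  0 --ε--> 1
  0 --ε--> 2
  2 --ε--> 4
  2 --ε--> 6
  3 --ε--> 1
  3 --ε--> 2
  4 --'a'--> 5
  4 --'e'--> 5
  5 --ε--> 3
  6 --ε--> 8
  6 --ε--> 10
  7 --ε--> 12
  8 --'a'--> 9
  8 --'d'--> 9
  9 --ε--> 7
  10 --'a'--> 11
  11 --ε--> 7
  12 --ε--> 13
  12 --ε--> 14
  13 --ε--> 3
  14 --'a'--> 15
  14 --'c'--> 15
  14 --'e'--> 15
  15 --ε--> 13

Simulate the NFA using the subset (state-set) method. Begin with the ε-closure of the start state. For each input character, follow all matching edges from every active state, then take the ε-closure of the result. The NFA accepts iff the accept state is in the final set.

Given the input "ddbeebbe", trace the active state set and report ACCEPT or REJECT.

Answer: REJECT

Steps:
S₀ = ε-closure({0}) = {0,1,2,4,6,8,10}
'd' @ 1: {1,2,3,4,6,7,8,9,10,12,13,14}  [accepting]
'd' @ 2: {1,2,3,4,6,7,8,9,10,12,13,14}  [accepting]
'b' @ 3: {}  — dead — no transitions
rest 'eebbe' ignored (set empty)
final: {}; accept 1 not in set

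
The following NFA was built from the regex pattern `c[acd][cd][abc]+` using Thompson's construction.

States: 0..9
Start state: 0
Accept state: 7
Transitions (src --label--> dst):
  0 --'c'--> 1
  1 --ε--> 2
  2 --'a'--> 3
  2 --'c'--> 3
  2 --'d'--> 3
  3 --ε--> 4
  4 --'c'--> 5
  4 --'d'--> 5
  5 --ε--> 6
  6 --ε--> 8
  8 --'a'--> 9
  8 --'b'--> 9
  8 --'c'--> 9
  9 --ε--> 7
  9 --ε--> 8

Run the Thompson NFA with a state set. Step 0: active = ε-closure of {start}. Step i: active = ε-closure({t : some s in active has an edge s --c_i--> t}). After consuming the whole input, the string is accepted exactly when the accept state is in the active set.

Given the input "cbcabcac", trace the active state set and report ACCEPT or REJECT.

initial (ε-close {0}): {0}
'c' @ 1: {1,2}
'b' @ 2: {}  — no active states
rest 'cabcac' ignored (set empty)
after full input: {}  (accept=7 not in)

Answer: REJECT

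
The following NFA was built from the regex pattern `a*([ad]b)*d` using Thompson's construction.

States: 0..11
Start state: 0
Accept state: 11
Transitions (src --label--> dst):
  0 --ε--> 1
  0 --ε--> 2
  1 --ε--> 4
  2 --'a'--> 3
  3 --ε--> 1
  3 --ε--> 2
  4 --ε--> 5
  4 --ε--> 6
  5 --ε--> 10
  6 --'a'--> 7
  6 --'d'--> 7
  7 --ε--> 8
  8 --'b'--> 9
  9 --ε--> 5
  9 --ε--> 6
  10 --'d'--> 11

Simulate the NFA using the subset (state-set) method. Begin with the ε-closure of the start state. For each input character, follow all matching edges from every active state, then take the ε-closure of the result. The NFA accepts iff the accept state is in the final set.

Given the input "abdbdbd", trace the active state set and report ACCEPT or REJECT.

Answer: ACCEPT

Trace:
initial (ε-close {0}): {0,1,2,4,5,6,10}
'a' @ 1: {1,2,3,4,5,6,7,8,10}
'b' @ 2: {5,6,9,10}
'd' @ 3: {7,8,11}  (accept∈set)
'b' @ 4: {5,6,9,10}
'd' @ 5: {7,8,11}  (accept∈set)
'b' @ 6: {5,6,9,10}
'd' @ 7: {7,8,11}  (accept∈set)
end set {7,8,11} — state 11 in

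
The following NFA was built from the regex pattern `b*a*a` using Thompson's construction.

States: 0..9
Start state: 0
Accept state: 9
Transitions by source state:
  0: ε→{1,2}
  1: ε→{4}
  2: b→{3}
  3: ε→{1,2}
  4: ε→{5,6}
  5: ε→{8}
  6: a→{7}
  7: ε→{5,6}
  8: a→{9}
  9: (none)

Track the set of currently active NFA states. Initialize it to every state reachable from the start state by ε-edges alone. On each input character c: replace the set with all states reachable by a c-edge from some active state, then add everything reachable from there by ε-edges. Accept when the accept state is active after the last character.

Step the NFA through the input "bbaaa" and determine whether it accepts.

Answer: ACCEPT

Derivation:
initial (ε-close {0}): {0,1,2,4,5,6,8}
'b' @ 1: {1,2,3,4,5,6,8}
'b' @ 2: {1,2,3,4,5,6,8}
'a' @ 3: {5,6,7,8,9}  (accept∈set)
'a' @ 4: {5,6,7,8,9}  (accept∈set)
'a' @ 5: {5,6,7,8,9}  (accept∈set)
final: {5,6,7,8,9}; accept 9 in set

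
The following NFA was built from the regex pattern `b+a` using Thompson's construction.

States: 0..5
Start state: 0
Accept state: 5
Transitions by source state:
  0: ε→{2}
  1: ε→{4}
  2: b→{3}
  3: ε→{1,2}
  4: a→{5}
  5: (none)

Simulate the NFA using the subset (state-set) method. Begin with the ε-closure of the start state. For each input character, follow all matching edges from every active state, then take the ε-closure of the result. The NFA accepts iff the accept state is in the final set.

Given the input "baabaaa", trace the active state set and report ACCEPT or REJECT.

S₀ = ε-closure({0}) = {0,2}
'b' @ 1: {1,2,3,4}
'a' @ 2: {5}  (accept∈set)
'a' @ 3: {}  — dead — no transitions
rest 'baaa' ignored (set empty)
after full input: {}  (accept=5 not in)

Answer: REJECT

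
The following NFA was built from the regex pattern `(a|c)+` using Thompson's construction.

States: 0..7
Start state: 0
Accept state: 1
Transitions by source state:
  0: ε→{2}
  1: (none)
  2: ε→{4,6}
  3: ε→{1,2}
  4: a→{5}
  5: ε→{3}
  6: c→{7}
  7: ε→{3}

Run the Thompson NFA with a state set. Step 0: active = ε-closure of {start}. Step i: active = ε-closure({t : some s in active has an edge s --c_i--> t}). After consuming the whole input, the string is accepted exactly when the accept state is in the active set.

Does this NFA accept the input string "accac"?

Answer: ACCEPT

Derivation:
initial (ε-close {0}): {0,2,4,6}
'a' @ 1: {1,2,3,4,5,6}  (accept∈set)
'c' @ 2: {1,2,3,4,6,7}  (accept∈set)
'c' @ 3: {1,2,3,4,6,7}  (accept∈set)
'a' @ 4: {1,2,3,4,5,6}  (accept∈set)
'c' @ 5: {1,2,3,4,6,7}  (accept∈set)
final: {1,2,3,4,6,7}; accept 1 in set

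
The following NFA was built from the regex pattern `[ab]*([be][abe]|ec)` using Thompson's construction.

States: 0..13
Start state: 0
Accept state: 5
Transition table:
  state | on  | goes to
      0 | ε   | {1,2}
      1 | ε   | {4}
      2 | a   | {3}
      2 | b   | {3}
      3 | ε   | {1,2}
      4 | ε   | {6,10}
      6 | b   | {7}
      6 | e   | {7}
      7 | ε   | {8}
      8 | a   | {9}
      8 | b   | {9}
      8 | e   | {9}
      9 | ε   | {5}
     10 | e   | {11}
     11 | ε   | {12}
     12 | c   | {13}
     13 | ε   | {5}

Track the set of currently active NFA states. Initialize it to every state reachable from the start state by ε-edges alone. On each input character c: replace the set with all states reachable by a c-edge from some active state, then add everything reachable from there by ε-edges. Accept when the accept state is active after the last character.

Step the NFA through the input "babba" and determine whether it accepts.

Answer: ACCEPT

Trace:
start: ε-closure({0}) = {0,1,2,4,6,10}
'b' @ 1: {1,2,3,4,6,7,8,10}
'a' @ 2: {1,2,3,4,5,6,9,10}  (accept∈set)
'b' @ 3: {1,2,3,4,6,7,8,10}
'b' @ 4: {1,2,3,4,5,6,7,8,9,10}  (accept∈set)
'a' @ 5: {1,2,3,4,5,6,9,10}  (accept∈set)
after full input: {1,2,3,4,5,6,9,10}  (accept=5 in)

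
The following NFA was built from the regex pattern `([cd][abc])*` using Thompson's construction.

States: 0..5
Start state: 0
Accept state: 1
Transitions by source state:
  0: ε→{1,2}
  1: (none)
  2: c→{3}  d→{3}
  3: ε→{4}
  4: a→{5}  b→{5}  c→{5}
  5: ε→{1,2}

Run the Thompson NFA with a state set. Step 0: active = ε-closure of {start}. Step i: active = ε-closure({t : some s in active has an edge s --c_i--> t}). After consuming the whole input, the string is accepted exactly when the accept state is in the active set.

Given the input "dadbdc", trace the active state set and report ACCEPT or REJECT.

start: ε-closure({0}) = {0,1,2}
'd' @ 1: {3,4}
'a' @ 2: {1,2,5}  [accepting]
'd' @ 3: {3,4}
'b' @ 4: {1,2,5}  [accepting]
'd' @ 5: {3,4}
'c' @ 6: {1,2,5}  [accepting]
final: {1,2,5}; accept 1 in set

Answer: ACCEPT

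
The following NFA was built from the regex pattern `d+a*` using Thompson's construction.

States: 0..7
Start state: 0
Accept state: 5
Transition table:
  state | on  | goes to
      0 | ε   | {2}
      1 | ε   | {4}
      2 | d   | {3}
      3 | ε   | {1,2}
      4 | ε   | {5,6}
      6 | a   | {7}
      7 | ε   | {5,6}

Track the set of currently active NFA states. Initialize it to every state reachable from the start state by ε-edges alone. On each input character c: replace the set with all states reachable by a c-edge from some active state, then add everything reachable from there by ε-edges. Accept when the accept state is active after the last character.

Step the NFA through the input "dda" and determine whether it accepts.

start: ε-closure({0}) = {0,2}
'd' @ 1: {1,2,3,4,5,6}  (accept∈set)
'd' @ 2: {1,2,3,4,5,6}  (accept∈set)
'a' @ 3: {5,6,7}  (accept∈set)
after full input: {5,6,7}  (accept=5 in)

Answer: ACCEPT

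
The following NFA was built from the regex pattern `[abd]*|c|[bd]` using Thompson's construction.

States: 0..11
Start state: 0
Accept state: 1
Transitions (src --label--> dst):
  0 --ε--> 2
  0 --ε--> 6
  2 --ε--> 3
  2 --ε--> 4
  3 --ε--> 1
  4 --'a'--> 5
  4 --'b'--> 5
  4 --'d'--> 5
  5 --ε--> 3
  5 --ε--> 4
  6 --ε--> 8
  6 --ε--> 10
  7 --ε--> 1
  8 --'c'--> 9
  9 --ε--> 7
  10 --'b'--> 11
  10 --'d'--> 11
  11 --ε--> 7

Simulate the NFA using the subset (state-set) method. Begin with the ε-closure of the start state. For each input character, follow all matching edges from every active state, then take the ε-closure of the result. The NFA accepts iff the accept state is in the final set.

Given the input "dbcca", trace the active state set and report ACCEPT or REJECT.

Answer: REJECT

Steps:
initial (ε-close {0}): {0,1,2,3,4,6,8,10}
'd' @ 1: {1,3,4,5,7,11}  ✓accept
'b' @ 2: {1,3,4,5}  ✓accept
'c' @ 3: {}  — state set empty
rest 'ca' ignored (set empty)
end set {} — state 1 not in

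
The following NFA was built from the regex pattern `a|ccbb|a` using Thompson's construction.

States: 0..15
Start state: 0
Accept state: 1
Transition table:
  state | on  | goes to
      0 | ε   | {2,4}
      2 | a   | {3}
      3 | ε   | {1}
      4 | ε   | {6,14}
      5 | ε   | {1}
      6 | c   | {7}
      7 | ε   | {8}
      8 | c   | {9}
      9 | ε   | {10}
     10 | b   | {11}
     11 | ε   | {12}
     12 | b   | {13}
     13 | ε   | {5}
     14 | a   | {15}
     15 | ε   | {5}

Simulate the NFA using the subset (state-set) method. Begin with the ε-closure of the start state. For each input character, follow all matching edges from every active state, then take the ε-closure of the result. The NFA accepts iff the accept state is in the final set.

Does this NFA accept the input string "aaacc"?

S₀ = ε-closure({0}) = {0,2,4,6,14}
'a' @ 1: {1,3,5,15}  ✓accept
'a' @ 2: {}  — no active states
rest 'acc' ignored (set empty)
after full input: {}  (accept=1 not in)

Answer: REJECT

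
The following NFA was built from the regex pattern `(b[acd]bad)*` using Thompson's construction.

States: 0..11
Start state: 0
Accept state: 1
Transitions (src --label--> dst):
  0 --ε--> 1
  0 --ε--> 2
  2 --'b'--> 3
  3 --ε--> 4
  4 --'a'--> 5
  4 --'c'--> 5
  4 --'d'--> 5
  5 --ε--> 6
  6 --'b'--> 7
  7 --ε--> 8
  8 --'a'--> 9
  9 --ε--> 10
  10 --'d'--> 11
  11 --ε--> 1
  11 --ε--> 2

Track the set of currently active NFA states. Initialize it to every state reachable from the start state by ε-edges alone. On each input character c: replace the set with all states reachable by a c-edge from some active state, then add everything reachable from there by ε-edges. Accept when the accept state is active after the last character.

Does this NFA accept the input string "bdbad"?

start: ε-closure({0}) = {0,1,2}
'b' @ 1: {3,4}
'd' @ 2: {5,6}
'b' @ 3: {7,8}
'a' @ 4: {9,10}
'd' @ 5: {1,2,11}  ✓accept
after full input: {1,2,11}  (accept=1 in)

Answer: ACCEPT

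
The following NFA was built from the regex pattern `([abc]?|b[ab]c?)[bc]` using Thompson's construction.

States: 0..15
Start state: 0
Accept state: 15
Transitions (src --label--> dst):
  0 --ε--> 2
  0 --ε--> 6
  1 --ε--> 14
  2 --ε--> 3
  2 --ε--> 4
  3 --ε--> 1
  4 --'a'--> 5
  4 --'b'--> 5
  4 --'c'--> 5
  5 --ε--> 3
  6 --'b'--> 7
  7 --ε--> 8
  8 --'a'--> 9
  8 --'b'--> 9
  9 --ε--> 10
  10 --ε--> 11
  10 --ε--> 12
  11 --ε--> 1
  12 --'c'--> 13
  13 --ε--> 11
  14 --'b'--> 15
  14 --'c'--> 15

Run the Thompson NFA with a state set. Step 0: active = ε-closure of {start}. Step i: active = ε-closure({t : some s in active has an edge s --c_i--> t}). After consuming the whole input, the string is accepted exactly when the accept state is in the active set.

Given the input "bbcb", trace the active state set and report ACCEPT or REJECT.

Answer: ACCEPT

Derivation:
start: ε-closure({0}) = {0,1,2,3,4,6,14}
'b' @ 1: {1,3,5,7,8,14,15}  ✓accept
'b' @ 2: {1,9,10,11,12,14,15}  ✓accept
'c' @ 3: {1,11,13,14,15}  ✓accept
'b' @ 4: {15}  ✓accept
final: {15}; accept 15 in set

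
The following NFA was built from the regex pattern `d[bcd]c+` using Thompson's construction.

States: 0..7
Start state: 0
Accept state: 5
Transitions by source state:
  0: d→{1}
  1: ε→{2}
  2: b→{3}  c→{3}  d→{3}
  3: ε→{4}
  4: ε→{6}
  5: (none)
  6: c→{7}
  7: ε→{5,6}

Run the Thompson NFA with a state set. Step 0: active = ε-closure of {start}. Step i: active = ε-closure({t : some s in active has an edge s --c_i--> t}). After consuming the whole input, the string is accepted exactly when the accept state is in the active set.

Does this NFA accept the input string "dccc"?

Answer: ACCEPT

Derivation:
start: ε-closure({0}) = {0}
'd' @ 1: {1,2}
'c' @ 2: {3,4,6}
'c' @ 3: {5,6,7}  (accept∈set)
'c' @ 4: {5,6,7}  (accept∈set)
end set {5,6,7} — state 5 in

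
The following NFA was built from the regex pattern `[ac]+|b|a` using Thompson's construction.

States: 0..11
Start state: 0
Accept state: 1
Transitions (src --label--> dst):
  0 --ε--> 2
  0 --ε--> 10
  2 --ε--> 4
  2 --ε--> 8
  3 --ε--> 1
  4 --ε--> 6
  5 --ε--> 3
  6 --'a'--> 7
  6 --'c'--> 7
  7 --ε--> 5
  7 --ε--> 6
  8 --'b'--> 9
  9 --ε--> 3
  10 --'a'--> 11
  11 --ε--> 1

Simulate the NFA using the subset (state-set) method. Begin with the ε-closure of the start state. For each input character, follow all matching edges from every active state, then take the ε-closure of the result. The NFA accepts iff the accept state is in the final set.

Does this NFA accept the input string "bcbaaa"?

Answer: REJECT

Trace:
start: ε-closure({0}) = {0,2,4,6,8,10}
'b' @ 1: {1,3,9}  (accept∈set)
'c' @ 2: {}  — no active states
rest 'baaa' ignored (set empty)
end set {} — state 1 not in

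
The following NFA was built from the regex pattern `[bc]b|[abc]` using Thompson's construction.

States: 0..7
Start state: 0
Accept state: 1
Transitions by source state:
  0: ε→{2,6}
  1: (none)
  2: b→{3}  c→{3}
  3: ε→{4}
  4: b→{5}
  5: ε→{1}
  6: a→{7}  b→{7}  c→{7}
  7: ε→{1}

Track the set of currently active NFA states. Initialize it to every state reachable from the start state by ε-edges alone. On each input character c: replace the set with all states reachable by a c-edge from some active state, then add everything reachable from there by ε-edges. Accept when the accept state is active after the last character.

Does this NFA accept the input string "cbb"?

Answer: REJECT

Derivation:
initial (ε-close {0}): {0,2,6}
'c' @ 1: {1,3,4,7}  (accept∈set)
'b' @ 2: {1,5}  (accept∈set)
'b' @ 3: {}  — state set empty
final: {}; accept 1 not in set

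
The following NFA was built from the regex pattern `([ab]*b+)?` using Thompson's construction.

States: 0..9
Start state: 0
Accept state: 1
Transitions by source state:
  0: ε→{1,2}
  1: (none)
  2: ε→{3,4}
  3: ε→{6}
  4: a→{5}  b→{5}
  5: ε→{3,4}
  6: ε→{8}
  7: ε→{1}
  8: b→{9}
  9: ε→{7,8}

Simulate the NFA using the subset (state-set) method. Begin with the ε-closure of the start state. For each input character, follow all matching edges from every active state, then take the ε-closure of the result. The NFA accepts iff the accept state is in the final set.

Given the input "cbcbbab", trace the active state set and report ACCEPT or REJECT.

Answer: REJECT

Derivation:
S₀ = ε-closure({0}) = {0,1,2,3,4,6,8}
'c' @ 1: {}  — state set empty
rest 'bcbbab' ignored (set empty)
after full input: {}  (accept=1 not in)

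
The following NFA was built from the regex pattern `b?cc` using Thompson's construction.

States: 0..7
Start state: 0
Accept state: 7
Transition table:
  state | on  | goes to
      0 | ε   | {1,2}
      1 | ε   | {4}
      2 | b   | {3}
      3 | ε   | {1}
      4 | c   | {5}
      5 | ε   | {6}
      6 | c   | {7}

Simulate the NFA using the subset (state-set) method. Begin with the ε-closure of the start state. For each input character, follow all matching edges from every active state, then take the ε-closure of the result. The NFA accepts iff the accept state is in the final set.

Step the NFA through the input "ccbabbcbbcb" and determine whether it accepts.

Answer: REJECT

Trace:
start: ε-closure({0}) = {0,1,2,4}
'c' @ 1: {5,6}
'c' @ 2: {7}  (accept∈set)
'b' @ 3: {}  — no active states
rest 'abbcbbcb' ignored (set empty)
final: {}; accept 7 not in set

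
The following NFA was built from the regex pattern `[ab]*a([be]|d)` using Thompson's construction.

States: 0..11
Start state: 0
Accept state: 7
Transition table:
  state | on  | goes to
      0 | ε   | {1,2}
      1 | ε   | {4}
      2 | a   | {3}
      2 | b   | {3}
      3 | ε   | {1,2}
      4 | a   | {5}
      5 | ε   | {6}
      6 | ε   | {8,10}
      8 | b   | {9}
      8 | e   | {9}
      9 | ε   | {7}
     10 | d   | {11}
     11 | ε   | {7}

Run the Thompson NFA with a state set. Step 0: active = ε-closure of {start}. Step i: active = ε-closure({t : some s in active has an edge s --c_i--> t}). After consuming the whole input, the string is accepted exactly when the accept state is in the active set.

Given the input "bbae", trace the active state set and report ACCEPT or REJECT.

Answer: ACCEPT

Steps:
initial (ε-close {0}): {0,1,2,4}
'b' @ 1: {1,2,3,4}
'b' @ 2: {1,2,3,4}
'a' @ 3: {1,2,3,4,5,6,8,10}
'e' @ 4: {7,9}  (accept∈set)
final: {7,9}; accept 7 in set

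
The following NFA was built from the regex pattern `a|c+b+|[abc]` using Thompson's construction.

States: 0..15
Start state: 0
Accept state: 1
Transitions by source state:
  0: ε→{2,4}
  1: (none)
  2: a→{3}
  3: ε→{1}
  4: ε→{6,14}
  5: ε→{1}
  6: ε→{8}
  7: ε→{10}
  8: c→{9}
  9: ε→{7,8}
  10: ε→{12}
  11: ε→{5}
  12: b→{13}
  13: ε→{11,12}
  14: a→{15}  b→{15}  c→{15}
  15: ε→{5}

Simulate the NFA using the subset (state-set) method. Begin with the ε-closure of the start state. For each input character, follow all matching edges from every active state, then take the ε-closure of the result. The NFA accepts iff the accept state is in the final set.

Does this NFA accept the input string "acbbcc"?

S₀ = ε-closure({0}) = {0,2,4,6,8,14}
'a' @ 1: {1,3,5,15}  (accept∈set)
'c' @ 2: {}  — state set empty
rest 'bbcc' ignored (set empty)
end set {} — state 1 not in

Answer: REJECT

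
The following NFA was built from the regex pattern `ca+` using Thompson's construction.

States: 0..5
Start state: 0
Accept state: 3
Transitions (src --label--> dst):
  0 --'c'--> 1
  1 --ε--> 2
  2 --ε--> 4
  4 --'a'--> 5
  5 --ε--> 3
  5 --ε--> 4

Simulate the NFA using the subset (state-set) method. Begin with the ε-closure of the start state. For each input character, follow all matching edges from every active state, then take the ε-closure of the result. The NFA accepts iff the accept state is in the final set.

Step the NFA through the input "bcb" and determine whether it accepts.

start: ε-closure({0}) = {0}
'b' @ 1: {}  — no active states
rest 'cb' ignored (set empty)
after full input: {}  (accept=3 not in)

Answer: REJECT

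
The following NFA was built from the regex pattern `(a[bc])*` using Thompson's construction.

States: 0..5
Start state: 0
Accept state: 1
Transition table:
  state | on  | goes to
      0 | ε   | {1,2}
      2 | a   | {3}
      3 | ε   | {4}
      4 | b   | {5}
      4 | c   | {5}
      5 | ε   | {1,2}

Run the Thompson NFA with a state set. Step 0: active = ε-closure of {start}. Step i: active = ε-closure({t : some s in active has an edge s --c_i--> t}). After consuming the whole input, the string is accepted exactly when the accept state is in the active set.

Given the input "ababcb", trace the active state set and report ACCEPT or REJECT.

S₀ = ε-closure({0}) = {0,1,2}
'a' @ 1: {3,4}
'b' @ 2: {1,2,5}  [accepting]
'a' @ 3: {3,4}
'b' @ 4: {1,2,5}  [accepting]
'c' @ 5: {}  — no active states
rest 'b' ignored (set empty)
final: {}; accept 1 not in set

Answer: REJECT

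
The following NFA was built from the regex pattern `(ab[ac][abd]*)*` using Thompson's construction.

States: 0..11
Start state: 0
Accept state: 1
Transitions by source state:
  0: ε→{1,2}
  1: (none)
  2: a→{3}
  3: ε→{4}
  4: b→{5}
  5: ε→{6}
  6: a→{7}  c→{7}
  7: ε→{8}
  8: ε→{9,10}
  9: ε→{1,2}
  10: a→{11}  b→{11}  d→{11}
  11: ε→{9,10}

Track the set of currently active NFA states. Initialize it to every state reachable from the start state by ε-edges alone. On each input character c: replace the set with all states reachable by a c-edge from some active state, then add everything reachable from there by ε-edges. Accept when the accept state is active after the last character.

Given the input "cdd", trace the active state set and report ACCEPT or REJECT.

initial (ε-close {0}): {0,1,2}
'c' @ 1: {}  — dead — no transitions
rest 'dd' ignored (set empty)
after full input: {}  (accept=1 not in)

Answer: REJECT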